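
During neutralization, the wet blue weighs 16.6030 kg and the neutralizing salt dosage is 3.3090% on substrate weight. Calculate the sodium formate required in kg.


Formula: Neutralizer = substrate * pct / 100
Substituting: Neutralizer = 16.6030 * 3.3090 / 100
Result: 0.5494 kg


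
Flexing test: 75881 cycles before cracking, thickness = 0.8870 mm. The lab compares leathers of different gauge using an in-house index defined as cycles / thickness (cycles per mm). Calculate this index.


Formula: Index = cycles / thickness
Substituting: Index = 75881 / 0.8870
Result: 85547.9143 cycles/mm


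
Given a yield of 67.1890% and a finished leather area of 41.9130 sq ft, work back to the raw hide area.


Formula: raw = finished * 100 / yield
Substituting: raw = 41.9130 * 100 / 67.1890
Result: 62.3807 sq ft


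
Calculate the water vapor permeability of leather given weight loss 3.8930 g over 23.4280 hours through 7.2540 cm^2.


Formula: WVP = loss / (area * time)
Substituting: WVP = 3.8930 / (7.2540 * 23.4280)
Result: 0.0229072 g/(cm^2*hr)


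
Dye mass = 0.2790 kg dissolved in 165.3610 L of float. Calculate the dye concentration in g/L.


Formula: Conc = dye_mass(kg) / volume(L) * 1000
Substituting: Conc = 0.2790 / 165.3610 * 1000
Result: 1.6872 g/L


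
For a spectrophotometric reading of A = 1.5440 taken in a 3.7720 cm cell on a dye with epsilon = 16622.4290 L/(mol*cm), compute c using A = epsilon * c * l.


Formula: c = A / (epsilon * l)
Substituting: c = 1.5440 / (16622.4290 * 3.7720)
Result: 2.4625e-05 mol/L


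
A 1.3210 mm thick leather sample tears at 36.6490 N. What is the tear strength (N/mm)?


Formula: Tear strength = force / thickness
Substituting: Tear strength = 36.6490 / 1.3210
Result: 27.7434 N/mm


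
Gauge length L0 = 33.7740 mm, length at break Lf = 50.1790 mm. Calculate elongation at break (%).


Formula: Elongation = (Lf - L0) / L0 * 100
Substituting: Elongation = (50.1790 - 33.7740) / 33.7740 * 100
Result: 48.5729 %


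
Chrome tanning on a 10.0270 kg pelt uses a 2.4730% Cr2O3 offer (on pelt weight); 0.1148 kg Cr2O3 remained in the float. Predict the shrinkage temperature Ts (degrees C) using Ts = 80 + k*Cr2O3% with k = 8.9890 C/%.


Offered = pelt * offer_pct / 100 = 10.0270 * 2.4730 / 100 = 0.2480 kg
Uptake = offered - residual = 0.2480 - 0.1148 = 0.1332 kg
Cr2O3% on pelt = uptake / pelt * 100 = 0.1332 / 10.0270 * 100 = 1.3281 %
Ts = 80 + k * Cr2O3% = 80 + 8.9890 * 1.3281 = 91.9382 C


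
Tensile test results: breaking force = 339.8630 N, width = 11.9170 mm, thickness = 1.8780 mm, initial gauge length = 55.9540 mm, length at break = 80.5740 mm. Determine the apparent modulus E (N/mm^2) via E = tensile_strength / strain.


TS = F / (w * t) = 339.8630 / (11.9170 * 1.8780) = 15.1859 N/mm^2
strain = (Lf - L0) / L0 = (80.5740 - 55.9540) / 55.9540 = 0.4400
E = TS / strain = 15.1859 / 0.4400 = 34.5131 N/mm^2


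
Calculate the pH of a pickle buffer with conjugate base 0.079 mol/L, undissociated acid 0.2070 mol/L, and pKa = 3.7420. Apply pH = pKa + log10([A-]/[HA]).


ratio = [A-] / [HA] = 0.079 / 0.2070 = 0.3816
log10(ratio) = -0.4183
pH = pKa + log10(ratio) = 3.7420 - 0.4183 = 3.3237


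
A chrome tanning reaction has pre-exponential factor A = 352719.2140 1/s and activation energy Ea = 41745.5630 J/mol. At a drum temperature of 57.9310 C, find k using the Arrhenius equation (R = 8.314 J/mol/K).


T_K = T_C + 273.15 = 57.9310 + 273.15 = 331.0810 K
exponent = -Ea / (R * T_K) = -41745.5630 / (8.314 * 331.0810) = -15.1658
k = A * exp(exponent) = 352719.2140 * exp(-15.1658) = 0.0914103 1/s


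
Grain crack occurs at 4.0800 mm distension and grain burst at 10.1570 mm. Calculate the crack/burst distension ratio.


Formula: Ratio = crack / burst
Substituting: Ratio = 4.0800 / 10.1570
Result: 0.4017


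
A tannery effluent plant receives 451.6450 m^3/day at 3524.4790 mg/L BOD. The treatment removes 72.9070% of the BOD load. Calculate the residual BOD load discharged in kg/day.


Load_in = volume * conc / 1000 = 451.6450 * 3524.4790 / 1000 = 1591.8133 kg/day
Removed = Load_in * eff / 100 = 1591.8133 * 72.9070 / 100 = 1160.5433 kg/day
Load_out = Load_in - Removed = 1591.8133 - 1160.5433 = 431.2700 kg/day


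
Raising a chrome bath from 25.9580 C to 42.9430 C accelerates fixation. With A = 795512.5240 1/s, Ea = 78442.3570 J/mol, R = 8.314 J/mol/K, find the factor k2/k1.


T1 = 25.9580 + 273.15 = 299.1080 K; T2 = 42.9430 + 273.15 = 316.0930 K
k1 = A * exp(-Ea/(R*T1)) = 795512.5240 * exp(-78442.3570/(8.314*299.1080)) = 1.5900e-08 1/s
k2 = A * exp(-Ea/(R*T2)) = 795512.5240 * exp(-78442.3570/(8.314*316.0930)) = 8.6599e-08 1/s
k2/k1 = 8.6599e-08 / 1.5900e-08 = 5.4465


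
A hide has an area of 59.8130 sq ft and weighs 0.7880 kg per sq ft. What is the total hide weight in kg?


Formula: Weight = area * weight_per_sqft
Substituting: Weight = 59.8130 * 0.7880
Result: 47.1326 kg


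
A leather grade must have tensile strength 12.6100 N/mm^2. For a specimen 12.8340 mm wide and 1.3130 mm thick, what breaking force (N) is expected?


Formula: F = TS * w * t
Substituting: F = 12.6100 * 12.8340 * 1.3130
Result: 212.4916 N


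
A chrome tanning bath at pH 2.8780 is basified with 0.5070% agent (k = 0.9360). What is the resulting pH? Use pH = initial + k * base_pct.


Formula: pH_final = pH_initial + k * base_pct
Substituting: pH_final = 2.8780 + 0.9360 * 0.5070
Result: 3.3526


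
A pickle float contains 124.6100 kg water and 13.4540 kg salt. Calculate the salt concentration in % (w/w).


Formula: Conc = salt / (water + salt) * 100
Substituting: Conc = 13.4540 / (124.6100 + 13.4540) * 100
Result: 9.7448 %


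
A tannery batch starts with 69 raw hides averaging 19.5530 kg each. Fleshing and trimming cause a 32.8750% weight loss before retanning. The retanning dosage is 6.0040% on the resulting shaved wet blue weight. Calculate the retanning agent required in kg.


Total_raw = N * avg_wt = 69 * 19.5530 = 1349.1570 kg
Substrate = Total_raw * (1 - loss/100) = 1349.1570 * (1 - 32.8750/100) = 905.6216 kg
Retan = Substrate * pct / 100 = 905.6216 * 6.0040 / 100 = 54.3735 kg


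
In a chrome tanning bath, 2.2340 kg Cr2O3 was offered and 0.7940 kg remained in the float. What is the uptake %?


Formula: Uptake = (offered - residual) / offered * 100
Substituting: Uptake = (2.2340 - 0.7940) / 2.2340 * 100
Result: 64.4584 %


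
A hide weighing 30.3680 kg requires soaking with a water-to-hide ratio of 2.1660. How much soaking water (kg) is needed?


Formula: Water = hide_weight * ratio
Substituting: Water = 30.3680 * 2.1660
Result: 65.7771 kg


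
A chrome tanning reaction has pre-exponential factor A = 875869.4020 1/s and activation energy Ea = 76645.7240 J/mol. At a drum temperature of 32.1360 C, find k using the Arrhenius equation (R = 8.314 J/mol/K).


T_K = T_C + 273.15 = 32.1360 + 273.15 = 305.2860 K
exponent = -Ea / (R * T_K) = -76645.7240 / (8.314 * 305.2860) = -30.1975
k = A * exp(exponent) = 875869.4020 * exp(-30.1975) = 6.7271e-08 1/s


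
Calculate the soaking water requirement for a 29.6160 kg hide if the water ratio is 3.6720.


Formula: Water = hide_weight * ratio
Substituting: Water = 29.6160 * 3.6720
Result: 108.7500 kg


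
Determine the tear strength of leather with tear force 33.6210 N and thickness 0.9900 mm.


Formula: Tear strength = force / thickness
Substituting: Tear strength = 33.6210 / 0.9900
Result: 33.9606 N/mm


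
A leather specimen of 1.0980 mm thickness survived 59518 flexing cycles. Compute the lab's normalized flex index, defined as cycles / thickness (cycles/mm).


Formula: Index = cycles / thickness
Substituting: Index = 59518 / 1.0980
Result: 54205.8288 cycles/mm


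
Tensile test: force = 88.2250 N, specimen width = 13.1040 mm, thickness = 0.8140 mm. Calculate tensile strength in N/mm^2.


Formula: TS = force / (width * thickness)
Substituting: TS = 88.2250 / (13.1040 * 0.8140)
Result: 8.2711 N/mm^2


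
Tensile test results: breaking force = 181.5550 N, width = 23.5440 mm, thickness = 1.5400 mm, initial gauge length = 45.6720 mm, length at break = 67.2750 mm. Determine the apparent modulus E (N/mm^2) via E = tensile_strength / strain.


TS = F / (w * t) = 181.5550 / (23.5440 * 1.5400) = 5.0073 N/mm^2
strain = (Lf - L0) / L0 = (67.2750 - 45.6720) / 45.6720 = 0.4730
E = TS / strain = 5.0073 / 0.4730 = 10.5863 N/mm^2


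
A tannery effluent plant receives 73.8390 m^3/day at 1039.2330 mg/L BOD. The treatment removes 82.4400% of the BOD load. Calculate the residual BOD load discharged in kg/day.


Load_in = volume * conc / 1000 = 73.8390 * 1039.2330 / 1000 = 76.7359 kg/day
Removed = Load_in * eff / 100 = 76.7359 * 82.4400 / 100 = 63.2611 kg/day
Load_out = Load_in - Removed = 76.7359 - 63.2611 = 13.4748 kg/day


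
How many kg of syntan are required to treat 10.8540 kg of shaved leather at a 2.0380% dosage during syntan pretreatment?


Formula: Syntan = substrate * pct / 100
Substituting: Syntan = 10.8540 * 2.0380 / 100
Result: 0.2212 kg


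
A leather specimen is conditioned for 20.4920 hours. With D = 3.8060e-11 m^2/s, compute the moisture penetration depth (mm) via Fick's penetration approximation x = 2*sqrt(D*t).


t = 20.4920 hr * 3600 = 73771.2000 s
D * t = 3.8060e-11 * 73771.2000 = 2.8077e-06
x = 2 * sqrt(D*t) = 2 * sqrt(2.8077e-06) = 0.00335126 m = 3.3513 mm


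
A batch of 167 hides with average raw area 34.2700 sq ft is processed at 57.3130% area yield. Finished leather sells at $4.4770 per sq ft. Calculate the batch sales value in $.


Raw_total = N * avg_area = 167 * 34.2700 = 5723.0900 sq ft
Finished = Raw_total * yield / 100 = 5723.0900 * 57.3130 / 100 = 3280.0746 sq ft
Value = Finished * price = 3280.0746 * 4.4770 = 14684.8939 $


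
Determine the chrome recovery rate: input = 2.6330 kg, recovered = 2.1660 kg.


Formula: Recovery = recovered / input * 100
Substituting: Recovery = 2.1660 / 2.6330 * 100
Result: 82.2636 %


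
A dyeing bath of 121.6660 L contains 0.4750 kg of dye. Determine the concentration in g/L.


Formula: Conc = dye_mass(kg) / volume(L) * 1000
Substituting: Conc = 0.4750 / 121.6660 * 1000
Result: 3.9041 g/L


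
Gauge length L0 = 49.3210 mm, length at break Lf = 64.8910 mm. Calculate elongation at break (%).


Formula: Elongation = (Lf - L0) / L0 * 100
Substituting: Elongation = (64.8910 - 49.3210) / 49.3210 * 100
Result: 31.5687 %


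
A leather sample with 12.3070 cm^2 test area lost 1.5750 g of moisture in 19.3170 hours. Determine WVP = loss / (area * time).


Formula: WVP = loss / (area * time)
Substituting: WVP = 1.5750 / (12.3070 * 19.3170)
Result: 0.00662504 g/(cm^2*hr)


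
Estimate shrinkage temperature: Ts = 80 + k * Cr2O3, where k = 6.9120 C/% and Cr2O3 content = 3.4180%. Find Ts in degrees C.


Formula: Ts = 80 + k * Cr2O3
Substituting: Ts = 80 + 6.9120 * 3.4180
Result: 103.6252 C


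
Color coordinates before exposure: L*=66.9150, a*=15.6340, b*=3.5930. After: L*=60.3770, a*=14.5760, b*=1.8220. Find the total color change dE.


dL = -6.5380, da = -1.0580, db = -1.7710
dE = sqrt((-6.5380)^2 + (-1.0580)^2 + (-1.7710)^2) = 6.8557


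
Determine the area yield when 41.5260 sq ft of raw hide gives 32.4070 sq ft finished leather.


Formula: Yield = finished / raw * 100
Substituting: Yield = 32.4070 / 41.5260 * 100
Result: 78.0403 %


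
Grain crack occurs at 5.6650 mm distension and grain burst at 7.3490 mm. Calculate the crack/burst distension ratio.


Formula: Ratio = crack / burst
Substituting: Ratio = 5.6650 / 7.3490
Result: 0.7709


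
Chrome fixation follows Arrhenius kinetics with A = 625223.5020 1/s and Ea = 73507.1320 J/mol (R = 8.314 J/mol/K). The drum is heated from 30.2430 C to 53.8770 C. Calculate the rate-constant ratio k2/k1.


T1 = 30.2430 + 273.15 = 303.3930 K; T2 = 53.8770 + 273.15 = 327.0270 K
k1 = A * exp(-Ea/(R*T1)) = 625223.5020 * exp(-73507.1320/(8.314*303.3930)) = 1.3803e-07 1/s
k2 = A * exp(-Ea/(R*T2)) = 625223.5020 * exp(-73507.1320/(8.314*327.0270)) = 1.1340e-06 1/s
k2/k1 = 1.1340e-06 / 1.3803e-07 = 8.2157


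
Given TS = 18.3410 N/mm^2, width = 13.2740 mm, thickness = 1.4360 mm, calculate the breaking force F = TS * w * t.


Formula: F = TS * w * t
Substituting: F = 18.3410 * 13.2740 * 1.4360
Result: 349.6063 N


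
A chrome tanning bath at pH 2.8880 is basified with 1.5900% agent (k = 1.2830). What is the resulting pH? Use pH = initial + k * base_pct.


Formula: pH_final = pH_initial + k * base_pct
Substituting: pH_final = 2.8880 + 1.2830 * 1.5900
Result: 4.9280


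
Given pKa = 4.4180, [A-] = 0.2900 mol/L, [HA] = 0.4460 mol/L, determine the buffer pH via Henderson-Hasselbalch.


ratio = [A-] / [HA] = 0.2900 / 0.4460 = 0.6502
log10(ratio) = -0.1869
pH = pKa + log10(ratio) = 4.4180 - 0.1869 = 4.2311


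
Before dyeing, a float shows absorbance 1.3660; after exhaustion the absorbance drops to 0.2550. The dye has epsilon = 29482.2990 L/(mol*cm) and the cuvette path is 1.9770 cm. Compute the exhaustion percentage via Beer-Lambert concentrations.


c_initial = A_i / (epsilon * l) = 1.3660 / (29482.2990 * 1.9770) = 2.3436e-05 mol/L
c_final = A_f / (epsilon * l) = 0.2550 / (29482.2990 * 1.9770) = 4.3749e-06 mol/L
Exhaustion = (c_initial - c_final) / c_initial * 100 = (2.3436e-05 - 4.3749e-06) / 2.3436e-05 * 100 = 81.3324 %


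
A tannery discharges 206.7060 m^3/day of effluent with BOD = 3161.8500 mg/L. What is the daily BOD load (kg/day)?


Formula: BOD_load = volume * conc / 1000
Substituting: BOD_load = 206.7060 * 3161.8500 / 1000
Result: 653.5734 kg/day


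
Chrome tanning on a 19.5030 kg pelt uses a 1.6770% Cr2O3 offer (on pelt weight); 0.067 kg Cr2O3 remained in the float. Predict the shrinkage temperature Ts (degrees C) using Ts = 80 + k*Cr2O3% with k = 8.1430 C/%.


Offered = pelt * offer_pct / 100 = 19.5030 * 1.6770 / 100 = 0.3271 kg
Uptake = offered - residual = 0.3271 - 0.067 = 0.2601 kg
Cr2O3% on pelt = uptake / pelt * 100 = 0.2601 / 19.5030 * 100 = 1.3335 %
Ts = 80 + k * Cr2O3% = 80 + 8.1430 * 1.3335 = 90.8584 C


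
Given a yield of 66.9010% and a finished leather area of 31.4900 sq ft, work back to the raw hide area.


Formula: raw = finished * 100 / yield
Substituting: raw = 31.4900 * 100 / 66.9010
Result: 47.0696 sq ft


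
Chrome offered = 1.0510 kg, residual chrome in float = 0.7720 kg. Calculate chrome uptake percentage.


Formula: Uptake = (offered - residual) / offered * 100
Substituting: Uptake = (1.0510 - 0.7720) / 1.0510 * 100
Result: 26.5461 %


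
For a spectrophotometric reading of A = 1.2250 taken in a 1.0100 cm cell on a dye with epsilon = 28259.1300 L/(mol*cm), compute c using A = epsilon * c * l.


Formula: c = A / (epsilon * l)
Substituting: c = 1.2250 / (28259.1300 * 1.0100)
Result: 4.2920e-05 mol/L


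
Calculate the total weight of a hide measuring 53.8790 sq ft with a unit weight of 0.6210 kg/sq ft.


Formula: Weight = area * weight_per_sqft
Substituting: Weight = 53.8790 * 0.6210
Result: 33.4589 kg


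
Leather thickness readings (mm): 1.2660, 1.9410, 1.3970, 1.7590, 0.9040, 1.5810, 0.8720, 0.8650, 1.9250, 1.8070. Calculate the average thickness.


Formula: Average = sum / n
Substituting: Average = 14.3170 / 10
Result: 1.4317 mm


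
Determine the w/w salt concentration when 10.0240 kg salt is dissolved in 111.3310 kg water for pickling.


Formula: Conc = salt / (water + salt) * 100
Substituting: Conc = 10.0240 / (111.3310 + 10.0240) * 100
Result: 8.2601 %


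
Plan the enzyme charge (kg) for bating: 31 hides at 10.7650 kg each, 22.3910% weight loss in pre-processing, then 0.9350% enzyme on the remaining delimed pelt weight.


Total_raw = N * avg_wt = 31 * 10.7650 = 333.7150 kg
Substrate = Total_raw * (1 - loss/100) = 333.7150 * (1 - 22.3910/100) = 258.9929 kg
Enzyme = Substrate * pct / 100 = 258.9929 * 0.9350 / 100 = 2.4216 kg


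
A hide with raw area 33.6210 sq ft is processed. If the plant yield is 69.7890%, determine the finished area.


Formula: finished = raw * yield / 100
Substituting: finished = 33.6210 * 69.7890 / 100
Result: 23.4638 sq ft


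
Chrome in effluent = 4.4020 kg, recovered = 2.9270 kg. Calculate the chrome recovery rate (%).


Formula: Recovery = recovered / input * 100
Substituting: Recovery = 2.9270 / 4.4020 * 100
Result: 66.4925 %


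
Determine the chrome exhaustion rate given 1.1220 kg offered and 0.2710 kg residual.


Formula: Uptake = (offered - residual) / offered * 100
Substituting: Uptake = (1.1220 - 0.2710) / 1.1220 * 100
Result: 75.8467 %


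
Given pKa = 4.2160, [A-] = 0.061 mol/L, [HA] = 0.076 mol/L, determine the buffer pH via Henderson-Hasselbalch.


ratio = [A-] / [HA] = 0.061 / 0.076 = 0.8026
log10(ratio) = -0.0954838
pH = pKa + log10(ratio) = 4.2160 - 0.0954838 = 4.1205


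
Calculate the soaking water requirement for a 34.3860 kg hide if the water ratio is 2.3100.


Formula: Water = hide_weight * ratio
Substituting: Water = 34.3860 * 2.3100
Result: 79.4317 kg


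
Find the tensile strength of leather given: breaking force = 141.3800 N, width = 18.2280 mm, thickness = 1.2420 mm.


Formula: TS = force / (width * thickness)
Substituting: TS = 141.3800 / (18.2280 * 1.2420)
Result: 6.2449 N/mm^2


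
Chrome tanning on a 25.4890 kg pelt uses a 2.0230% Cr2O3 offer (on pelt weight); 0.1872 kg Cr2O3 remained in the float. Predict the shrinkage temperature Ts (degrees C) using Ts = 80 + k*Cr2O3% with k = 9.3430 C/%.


Offered = pelt * offer_pct / 100 = 25.4890 * 2.0230 / 100 = 0.5156 kg
Uptake = offered - residual = 0.5156 - 0.1872 = 0.3284 kg
Cr2O3% on pelt = uptake / pelt * 100 = 0.3284 / 25.4890 * 100 = 1.2886 %
Ts = 80 + k * Cr2O3% = 80 + 9.3430 * 1.2886 = 92.0391 C


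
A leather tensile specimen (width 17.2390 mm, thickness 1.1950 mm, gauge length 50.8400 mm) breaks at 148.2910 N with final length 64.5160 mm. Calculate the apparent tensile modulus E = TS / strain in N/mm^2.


TS = F / (w * t) = 148.2910 / (17.2390 * 1.1950) = 7.1984 N/mm^2
strain = (Lf - L0) / L0 = (64.5160 - 50.8400) / 50.8400 = 0.2690
E = TS / strain = 7.1984 / 0.2690 = 26.7597 N/mm^2


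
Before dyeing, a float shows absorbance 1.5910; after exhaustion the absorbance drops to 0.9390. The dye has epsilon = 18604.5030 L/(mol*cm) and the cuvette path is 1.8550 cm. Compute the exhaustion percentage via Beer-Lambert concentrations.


c_initial = A_i / (epsilon * l) = 1.5910 / (18604.5030 * 1.8550) = 4.6101e-05 mol/L
c_final = A_f / (epsilon * l) = 0.9390 / (18604.5030 * 1.8550) = 2.7208e-05 mol/L
Exhaustion = (c_initial - c_final) / c_initial * 100 = (4.6101e-05 - 2.7208e-05) / 4.6101e-05 * 100 = 40.9805 %


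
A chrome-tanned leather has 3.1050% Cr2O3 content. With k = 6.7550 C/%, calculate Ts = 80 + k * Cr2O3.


Formula: Ts = 80 + k * Cr2O3
Substituting: Ts = 80 + 6.7550 * 3.1050
Result: 100.9743 C


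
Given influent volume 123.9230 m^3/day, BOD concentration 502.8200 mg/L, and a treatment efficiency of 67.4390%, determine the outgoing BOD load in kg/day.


Load_in = volume * conc / 1000 = 123.9230 * 502.8200 / 1000 = 62.3110 kg/day
Removed = Load_in * eff / 100 = 62.3110 * 67.4390 / 100 = 42.0219 kg/day
Load_out = Load_in - Removed = 62.3110 - 42.0219 = 20.2891 kg/day


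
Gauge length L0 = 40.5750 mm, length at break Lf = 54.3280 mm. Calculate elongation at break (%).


Formula: Elongation = (Lf - L0) / L0 * 100
Substituting: Elongation = (54.3280 - 40.5750) / 40.5750 * 100
Result: 33.8953 %


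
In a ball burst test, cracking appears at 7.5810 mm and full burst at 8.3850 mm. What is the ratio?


Formula: Ratio = crack / burst
Substituting: Ratio = 7.5810 / 8.3850
Result: 0.9041


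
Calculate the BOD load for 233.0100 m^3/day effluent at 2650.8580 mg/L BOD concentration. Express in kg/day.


Formula: BOD_load = volume * conc / 1000
Substituting: BOD_load = 233.0100 * 2650.8580 / 1000
Result: 617.6764 kg/day


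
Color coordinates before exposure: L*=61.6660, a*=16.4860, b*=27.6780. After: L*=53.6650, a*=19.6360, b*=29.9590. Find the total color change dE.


dL = -8.0010, da = 3.1500, db = 2.2810
dE = sqrt((-8.0010)^2 + 3.1500^2 + 2.2810^2) = 8.8961


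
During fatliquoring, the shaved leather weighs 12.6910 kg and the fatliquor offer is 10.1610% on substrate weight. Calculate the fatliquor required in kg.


Formula: Fat = substrate * pct / 100
Substituting: Fat = 12.6910 * 10.1610 / 100
Result: 1.2895 kg


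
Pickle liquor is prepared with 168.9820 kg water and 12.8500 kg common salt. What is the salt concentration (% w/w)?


Formula: Conc = salt / (water + salt) * 100
Substituting: Conc = 12.8500 / (168.9820 + 12.8500) * 100
Result: 7.0670 %


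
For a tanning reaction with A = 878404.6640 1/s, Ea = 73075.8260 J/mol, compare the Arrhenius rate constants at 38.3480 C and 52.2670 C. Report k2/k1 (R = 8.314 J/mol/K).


T1 = 38.3480 + 273.15 = 311.4980 K; T2 = 52.2670 + 273.15 = 325.4170 K
k1 = A * exp(-Ea/(R*T1)) = 878404.6640 * exp(-73075.8260/(8.314*311.4980)) = 4.8896e-07 1/s
k2 = A * exp(-Ea/(R*T2)) = 878404.6640 * exp(-73075.8260/(8.314*325.4170)) = 1.6347e-06 1/s
k2/k1 = 1.6347e-06 / 4.8896e-07 = 3.3432


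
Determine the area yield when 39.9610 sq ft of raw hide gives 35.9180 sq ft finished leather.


Formula: Yield = finished / raw * 100
Substituting: Yield = 35.9180 / 39.9610 * 100
Result: 89.8826 %


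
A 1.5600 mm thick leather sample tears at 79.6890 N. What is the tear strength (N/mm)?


Formula: Tear strength = force / thickness
Substituting: Tear strength = 79.6890 / 1.5600
Result: 51.0827 N/mm


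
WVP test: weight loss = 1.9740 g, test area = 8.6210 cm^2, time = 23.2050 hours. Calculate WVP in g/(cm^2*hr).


Formula: WVP = loss / (area * time)
Substituting: WVP = 1.9740 / (8.6210 * 23.2050)
Result: 0.00986752 g/(cm^2*hr)


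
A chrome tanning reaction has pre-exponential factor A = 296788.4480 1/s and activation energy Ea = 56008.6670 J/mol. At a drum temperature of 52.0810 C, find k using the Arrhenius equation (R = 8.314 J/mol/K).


T_K = T_C + 273.15 = 52.0810 + 273.15 = 325.2310 K
exponent = -Ea / (R * T_K) = -56008.6670 / (8.314 * 325.2310) = -20.7135
k = A * exp(exponent) = 296788.4480 * exp(-20.7135) = 2.9970e-04 1/s


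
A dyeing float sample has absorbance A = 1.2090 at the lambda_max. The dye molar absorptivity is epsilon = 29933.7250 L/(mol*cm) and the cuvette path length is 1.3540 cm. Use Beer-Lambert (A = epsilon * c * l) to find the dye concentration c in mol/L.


Formula: c = A / (epsilon * l)
Substituting: c = 1.2090 / (29933.7250 * 1.3540)
Result: 2.9830e-05 mol/L


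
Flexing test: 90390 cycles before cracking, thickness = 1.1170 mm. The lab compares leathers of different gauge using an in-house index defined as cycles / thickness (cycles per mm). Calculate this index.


Formula: Index = cycles / thickness
Substituting: Index = 90390 / 1.1170
Result: 80922.1128 cycles/mm


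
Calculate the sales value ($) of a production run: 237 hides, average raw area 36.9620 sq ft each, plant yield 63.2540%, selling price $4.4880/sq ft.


Raw_total = N * avg_area = 237 * 36.9620 = 8759.9940 sq ft
Finished = Raw_total * yield / 100 = 8759.9940 * 63.2540 / 100 = 5541.0466 sq ft
Value = Finished * price = 5541.0466 * 4.4880 = 24868.2172 $


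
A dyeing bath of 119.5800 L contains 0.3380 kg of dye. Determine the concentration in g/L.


Formula: Conc = dye_mass(kg) / volume(L) * 1000
Substituting: Conc = 0.3380 / 119.5800 * 1000
Result: 2.8266 g/L


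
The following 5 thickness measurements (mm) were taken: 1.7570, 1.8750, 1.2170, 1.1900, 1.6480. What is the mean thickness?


Formula: Average = sum / n
Substituting: Average = 7.6870 / 5
Result: 1.5374 mm


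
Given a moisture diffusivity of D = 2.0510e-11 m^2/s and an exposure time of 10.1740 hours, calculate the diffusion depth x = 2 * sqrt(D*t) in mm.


t = 10.1740 hr * 3600 = 36626.4000 s
D * t = 2.0510e-11 * 36626.4000 = 7.5121e-07
x = 2 * sqrt(D*t) = 2 * sqrt(7.5121e-07) = 0.00173344 m = 1.7334 mm


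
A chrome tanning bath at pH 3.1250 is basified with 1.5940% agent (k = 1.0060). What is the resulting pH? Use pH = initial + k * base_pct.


Formula: pH_final = pH_initial + k * base_pct
Substituting: pH_final = 3.1250 + 1.0060 * 1.5940
Result: 4.7286


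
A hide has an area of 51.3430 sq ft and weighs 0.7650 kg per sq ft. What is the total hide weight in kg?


Formula: Weight = area * weight_per_sqft
Substituting: Weight = 51.3430 * 0.7650
Result: 39.2774 kg


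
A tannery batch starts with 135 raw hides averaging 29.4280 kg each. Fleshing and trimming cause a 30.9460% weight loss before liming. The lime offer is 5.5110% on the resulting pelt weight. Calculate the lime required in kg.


Total_raw = N * avg_wt = 135 * 29.4280 = 3972.7800 kg
Substrate = Total_raw * (1 - loss/100) = 3972.7800 * (1 - 30.9460/100) = 2743.3635 kg
Lime = Substrate * pct / 100 = 2743.3635 * 5.5110 / 100 = 151.1868 kg


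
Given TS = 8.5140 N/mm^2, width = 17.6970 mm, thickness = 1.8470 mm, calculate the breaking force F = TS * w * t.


Formula: F = TS * w * t
Substituting: F = 8.5140 * 17.6970 * 1.8470
Result: 278.2917 N


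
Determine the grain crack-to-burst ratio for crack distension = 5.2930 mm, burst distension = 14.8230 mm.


Formula: Ratio = crack / burst
Substituting: Ratio = 5.2930 / 14.8230
Result: 0.3571


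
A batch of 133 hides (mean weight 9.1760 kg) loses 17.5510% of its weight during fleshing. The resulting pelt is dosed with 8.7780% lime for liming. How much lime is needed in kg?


Total_raw = N * avg_wt = 133 * 9.1760 = 1220.4080 kg
Substrate = Total_raw * (1 - loss/100) = 1220.4080 * (1 - 17.5510/100) = 1006.2142 kg
Lime = Substrate * pct / 100 = 1006.2142 * 8.7780 / 100 = 88.3255 kg


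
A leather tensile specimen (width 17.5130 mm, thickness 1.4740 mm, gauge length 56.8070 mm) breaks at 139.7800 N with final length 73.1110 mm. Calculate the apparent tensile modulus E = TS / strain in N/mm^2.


TS = F / (w * t) = 139.7800 / (17.5130 * 1.4740) = 5.4149 N/mm^2
strain = (Lf - L0) / L0 = (73.1110 - 56.8070) / 56.8070 = 0.2870
E = TS / strain = 5.4149 / 0.2870 = 18.8666 N/mm^2


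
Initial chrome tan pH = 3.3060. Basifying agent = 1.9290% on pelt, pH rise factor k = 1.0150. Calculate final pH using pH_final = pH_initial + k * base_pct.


Formula: pH_final = pH_initial + k * base_pct
Substituting: pH_final = 3.3060 + 1.0150 * 1.9290
Result: 5.2639


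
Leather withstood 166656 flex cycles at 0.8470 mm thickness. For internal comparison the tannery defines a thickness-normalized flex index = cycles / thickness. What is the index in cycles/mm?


Formula: Index = cycles / thickness
Substituting: Index = 166656 / 0.8470
Result: 196760.3306 cycles/mm


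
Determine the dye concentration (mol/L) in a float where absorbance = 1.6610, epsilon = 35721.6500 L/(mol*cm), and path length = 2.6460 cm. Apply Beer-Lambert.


Formula: c = A / (epsilon * l)
Substituting: c = 1.6610 / (35721.6500 * 2.6460)
Result: 1.7573e-05 mol/L


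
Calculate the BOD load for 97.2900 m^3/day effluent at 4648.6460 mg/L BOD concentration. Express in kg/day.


Formula: BOD_load = volume * conc / 1000
Substituting: BOD_load = 97.2900 * 4648.6460 / 1000
Result: 452.2668 kg/day


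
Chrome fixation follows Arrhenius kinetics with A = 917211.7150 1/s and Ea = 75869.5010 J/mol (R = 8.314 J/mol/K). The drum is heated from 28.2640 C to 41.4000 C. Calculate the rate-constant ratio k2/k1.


T1 = 28.2640 + 273.15 = 301.4140 K; T2 = 41.4000 + 273.15 = 314.5500 K
k1 = A * exp(-Ea/(R*T1)) = 917211.7150 * exp(-75869.5010/(8.314*301.4140)) = 6.5150e-08 1/s
k2 = A * exp(-Ea/(R*T2)) = 917211.7150 * exp(-75869.5010/(8.314*314.5500)) = 2.3068e-07 1/s
k2/k1 = 2.3068e-07 / 6.5150e-08 = 3.5408


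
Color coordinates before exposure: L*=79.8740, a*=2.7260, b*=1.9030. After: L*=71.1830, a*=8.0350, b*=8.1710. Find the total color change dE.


dL = -8.6910, da = 5.3090, db = 6.2680
dE = sqrt((-8.6910)^2 + 5.3090^2 + 6.2680^2) = 11.9585


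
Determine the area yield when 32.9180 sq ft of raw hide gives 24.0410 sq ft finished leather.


Formula: Yield = finished / raw * 100
Substituting: Yield = 24.0410 / 32.9180 * 100
Result: 73.0330 %


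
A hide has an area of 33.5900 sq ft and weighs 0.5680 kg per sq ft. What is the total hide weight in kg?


Formula: Weight = area * weight_per_sqft
Substituting: Weight = 33.5900 * 0.5680
Result: 19.0791 kg


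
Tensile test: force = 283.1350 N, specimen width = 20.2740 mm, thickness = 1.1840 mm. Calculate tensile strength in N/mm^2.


Formula: TS = force / (width * thickness)
Substituting: TS = 283.1350 / (20.2740 * 1.1840)
Result: 11.7951 N/mm^2


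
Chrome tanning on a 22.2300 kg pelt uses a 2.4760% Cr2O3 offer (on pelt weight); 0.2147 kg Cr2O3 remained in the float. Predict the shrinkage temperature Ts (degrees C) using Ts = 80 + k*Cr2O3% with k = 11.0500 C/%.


Offered = pelt * offer_pct / 100 = 22.2300 * 2.4760 / 100 = 0.5504 kg
Uptake = offered - residual = 0.5504 - 0.2147 = 0.3357 kg
Cr2O3% on pelt = uptake / pelt * 100 = 0.3357 / 22.2300 * 100 = 1.5102 %
Ts = 80 + k * Cr2O3% = 80 + 11.0500 * 1.5102 = 96.6876 C


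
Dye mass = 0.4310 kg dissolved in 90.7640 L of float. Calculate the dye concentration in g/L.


Formula: Conc = dye_mass(kg) / volume(L) * 1000
Substituting: Conc = 0.4310 / 90.7640 * 1000
Result: 4.7486 g/L


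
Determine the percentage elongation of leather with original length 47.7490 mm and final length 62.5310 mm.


Formula: Elongation = (Lf - L0) / L0 * 100
Substituting: Elongation = (62.5310 - 47.7490) / 47.7490 * 100
Result: 30.9577 %


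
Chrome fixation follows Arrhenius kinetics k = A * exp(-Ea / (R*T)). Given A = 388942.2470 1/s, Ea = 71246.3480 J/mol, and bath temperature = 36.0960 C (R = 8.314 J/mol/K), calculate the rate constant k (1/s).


T_K = T_C + 273.15 = 36.0960 + 273.15 = 309.2460 K
exponent = -Ea / (R * T_K) = -71246.3480 / (8.314 * 309.2460) = -27.7108
k = A * exp(exponent) = 388942.2470 * exp(-27.7108) = 3.5913e-07 1/s


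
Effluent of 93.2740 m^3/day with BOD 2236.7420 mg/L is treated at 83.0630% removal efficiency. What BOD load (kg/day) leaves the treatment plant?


Load_in = volume * conc / 1000 = 93.2740 * 2236.7420 / 1000 = 208.6299 kg/day
Removed = Load_in * eff / 100 = 208.6299 * 83.0630 / 100 = 173.2942 kg/day
Load_out = Load_in - Removed = 208.6299 - 173.2942 = 35.3356 kg/day


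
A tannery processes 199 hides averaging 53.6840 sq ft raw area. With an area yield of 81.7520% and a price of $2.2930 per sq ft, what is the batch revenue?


Raw_total = N * avg_area = 199 * 53.6840 = 10683.1160 sq ft
Finished = Raw_total * yield / 100 = 10683.1160 * 81.7520 / 100 = 8733.6610 sq ft
Value = Finished * price = 8733.6610 * 2.2930 = 20026.2847 $


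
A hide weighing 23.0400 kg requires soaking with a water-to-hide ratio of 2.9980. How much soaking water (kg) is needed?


Formula: Water = hide_weight * ratio
Substituting: Water = 23.0400 * 2.9980
Result: 69.0739 kg


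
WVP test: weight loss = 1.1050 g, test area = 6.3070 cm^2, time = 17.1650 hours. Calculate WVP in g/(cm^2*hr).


Formula: WVP = loss / (area * time)
Substituting: WVP = 1.1050 / (6.3070 * 17.1650)
Result: 0.0102069 g/(cm^2*hr)


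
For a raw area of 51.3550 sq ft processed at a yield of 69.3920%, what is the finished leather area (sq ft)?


Formula: finished = raw * yield / 100
Substituting: finished = 51.3550 * 69.3920 / 100
Result: 35.6363 sq ft


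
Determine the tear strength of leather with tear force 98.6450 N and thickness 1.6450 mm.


Formula: Tear strength = force / thickness
Substituting: Tear strength = 98.6450 / 1.6450
Result: 59.9666 N/mm


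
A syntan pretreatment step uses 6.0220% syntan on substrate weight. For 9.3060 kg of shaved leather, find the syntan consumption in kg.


Formula: Syntan = substrate * pct / 100
Substituting: Syntan = 9.3060 * 6.0220 / 100
Result: 0.5604 kg


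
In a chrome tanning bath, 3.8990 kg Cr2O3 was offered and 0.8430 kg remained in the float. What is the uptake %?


Formula: Uptake = (offered - residual) / offered * 100
Substituting: Uptake = (3.8990 - 0.8430) / 3.8990 * 100
Result: 78.3791 %


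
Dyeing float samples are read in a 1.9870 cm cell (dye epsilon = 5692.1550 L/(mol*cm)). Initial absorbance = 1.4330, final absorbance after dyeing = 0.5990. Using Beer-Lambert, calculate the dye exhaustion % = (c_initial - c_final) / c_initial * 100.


c_initial = A_i / (epsilon * l) = 1.4330 / (5692.1550 * 1.9870) = 1.2670e-04 mol/L
c_final = A_f / (epsilon * l) = 0.5990 / (5692.1550 * 1.9870) = 5.2961e-05 mol/L
Exhaustion = (c_initial - c_final) / c_initial * 100 = (1.2670e-04 - 5.2961e-05) / 1.2670e-04 * 100 = 58.1996 %


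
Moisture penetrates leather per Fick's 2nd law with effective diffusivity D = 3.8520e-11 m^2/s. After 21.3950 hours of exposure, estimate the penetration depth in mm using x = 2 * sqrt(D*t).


t = 21.3950 hr * 3600 = 77022.0000 s
D * t = 3.8520e-11 * 77022.0000 = 2.9669e-06
x = 2 * sqrt(D*t) = 2 * sqrt(2.9669e-06) = 0.00344493 m = 3.4449 mm


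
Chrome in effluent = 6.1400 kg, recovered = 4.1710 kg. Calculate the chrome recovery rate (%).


Formula: Recovery = recovered / input * 100
Substituting: Recovery = 4.1710 / 6.1400 * 100
Result: 67.9316 %


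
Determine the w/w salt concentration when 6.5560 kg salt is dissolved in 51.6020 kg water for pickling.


Formula: Conc = salt / (water + salt) * 100
Substituting: Conc = 6.5560 / (51.6020 + 6.5560) * 100
Result: 11.2727 %


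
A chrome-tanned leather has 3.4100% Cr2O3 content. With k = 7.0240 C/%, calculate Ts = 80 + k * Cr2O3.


Formula: Ts = 80 + k * Cr2O3
Substituting: Ts = 80 + 7.0240 * 3.4100
Result: 103.9518 C


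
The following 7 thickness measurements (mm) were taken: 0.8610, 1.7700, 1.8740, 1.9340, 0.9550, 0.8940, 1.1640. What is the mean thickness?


Formula: Average = sum / n
Substituting: Average = 9.4520 / 7
Result: 1.3503 mm


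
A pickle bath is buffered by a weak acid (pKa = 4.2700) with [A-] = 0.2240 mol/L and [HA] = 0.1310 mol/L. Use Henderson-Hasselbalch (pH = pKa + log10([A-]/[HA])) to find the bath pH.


ratio = [A-] / [HA] = 0.2240 / 0.1310 = 1.7099
log10(ratio) = 0.2330
pH = pKa + log10(ratio) = 4.2700 + 0.2330 = 4.5030


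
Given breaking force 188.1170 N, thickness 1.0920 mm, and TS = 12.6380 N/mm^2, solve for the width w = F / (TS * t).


Formula: w = F / (TS * t)
Substituting: w = 188.1170 / (12.6380 * 1.0920)
Result: 13.6310 mm


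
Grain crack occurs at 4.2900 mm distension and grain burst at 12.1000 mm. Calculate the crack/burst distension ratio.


Formula: Ratio = crack / burst
Substituting: Ratio = 4.2900 / 12.1000
Result: 0.3545


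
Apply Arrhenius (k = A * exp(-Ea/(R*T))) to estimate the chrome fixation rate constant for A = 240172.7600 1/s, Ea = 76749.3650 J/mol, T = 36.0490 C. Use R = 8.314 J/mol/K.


T_K = T_C + 273.15 = 36.0490 + 273.15 = 309.1990 K
exponent = -Ea / (R * T_K) = -76749.3650 / (8.314 * 309.1990) = -29.8557
k = A * exp(exponent) = 240172.7600 * exp(-29.8557) = 2.5964e-08 1/s


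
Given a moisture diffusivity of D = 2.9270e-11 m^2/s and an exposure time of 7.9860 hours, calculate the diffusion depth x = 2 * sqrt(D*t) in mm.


t = 7.9860 hr * 3600 = 28749.6000 s
D * t = 2.9270e-11 * 28749.6000 = 8.4150e-07
x = 2 * sqrt(D*t) = 2 * sqrt(8.4150e-07) = 0.00183467 m = 1.8347 mm


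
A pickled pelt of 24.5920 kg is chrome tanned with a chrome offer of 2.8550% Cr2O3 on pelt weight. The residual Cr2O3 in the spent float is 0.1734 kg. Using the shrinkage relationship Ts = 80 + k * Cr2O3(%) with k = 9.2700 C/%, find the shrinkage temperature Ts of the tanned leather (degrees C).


Offered = pelt * offer_pct / 100 = 24.5920 * 2.8550 / 100 = 0.7021 kg
Uptake = offered - residual = 0.7021 - 0.1734 = 0.5287 kg
Cr2O3% on pelt = uptake / pelt * 100 = 0.5287 / 24.5920 * 100 = 2.1499 %
Ts = 80 + k * Cr2O3% = 80 + 9.2700 * 2.1499 = 99.9295 C


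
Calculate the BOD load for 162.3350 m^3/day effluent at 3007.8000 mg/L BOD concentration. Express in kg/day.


Formula: BOD_load = volume * conc / 1000
Substituting: BOD_load = 162.3350 * 3007.8000 / 1000
Result: 488.2712 kg/day


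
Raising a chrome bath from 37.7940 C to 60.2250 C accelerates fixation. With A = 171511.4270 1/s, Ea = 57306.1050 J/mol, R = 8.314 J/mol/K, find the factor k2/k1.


T1 = 37.7940 + 273.15 = 310.9440 K; T2 = 60.2250 + 273.15 = 333.3750 K
k1 = A * exp(-Ea/(R*T1)) = 171511.4270 * exp(-57306.1050/(8.314*310.9440)) = 4.0481e-05 1/s
k2 = A * exp(-Ea/(R*T2)) = 171511.4270 * exp(-57306.1050/(8.314*333.3750)) = 1.7989e-04 1/s
k2/k1 = 1.7989e-04 / 4.0481e-05 = 4.4438


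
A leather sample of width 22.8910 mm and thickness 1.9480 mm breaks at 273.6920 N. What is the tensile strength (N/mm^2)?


Formula: TS = force / (width * thickness)
Substituting: TS = 273.6920 / (22.8910 * 1.9480)
Result: 6.1377 N/mm^2


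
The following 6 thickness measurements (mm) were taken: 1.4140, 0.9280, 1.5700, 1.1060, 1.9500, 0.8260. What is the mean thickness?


Formula: Average = sum / n
Substituting: Average = 7.7940 / 6
Result: 1.2990 mm


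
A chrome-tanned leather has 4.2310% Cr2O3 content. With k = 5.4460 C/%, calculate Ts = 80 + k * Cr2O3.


Formula: Ts = 80 + k * Cr2O3
Substituting: Ts = 80 + 5.4460 * 4.2310
Result: 103.0420 C


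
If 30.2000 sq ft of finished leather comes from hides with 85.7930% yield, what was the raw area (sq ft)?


Formula: raw = finished * 100 / yield
Substituting: raw = 30.2000 * 100 / 85.7930
Result: 35.2010 sq ft


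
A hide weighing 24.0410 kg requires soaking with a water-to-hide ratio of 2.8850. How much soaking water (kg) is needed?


Formula: Water = hide_weight * ratio
Substituting: Water = 24.0410 * 2.8850
Result: 69.3583 kg


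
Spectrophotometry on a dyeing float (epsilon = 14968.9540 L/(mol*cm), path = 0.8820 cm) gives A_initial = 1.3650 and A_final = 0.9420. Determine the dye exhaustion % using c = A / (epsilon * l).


c_initial = A_i / (epsilon * l) = 1.3650 / (14968.9540 * 0.8820) = 1.0339e-04 mol/L
c_final = A_f / (epsilon * l) = 0.9420 / (14968.9540 * 0.8820) = 7.1349e-05 mol/L
Exhaustion = (c_initial - c_final) / c_initial * 100 = (1.0339e-04 - 7.1349e-05) / 1.0339e-04 * 100 = 30.9890 %


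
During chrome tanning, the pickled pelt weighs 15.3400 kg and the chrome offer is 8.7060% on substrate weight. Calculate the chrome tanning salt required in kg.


Formula: Chrome = substrate * pct / 100
Substituting: Chrome = 15.3400 * 8.7060 / 100
Result: 1.3355 kg


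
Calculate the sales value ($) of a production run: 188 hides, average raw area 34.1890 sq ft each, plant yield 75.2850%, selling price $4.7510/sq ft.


Raw_total = N * avg_area = 188 * 34.1890 = 6427.5320 sq ft
Finished = Raw_total * yield / 100 = 6427.5320 * 75.2850 / 100 = 4838.9675 sq ft
Value = Finished * price = 4838.9675 * 4.7510 = 22989.9344 $


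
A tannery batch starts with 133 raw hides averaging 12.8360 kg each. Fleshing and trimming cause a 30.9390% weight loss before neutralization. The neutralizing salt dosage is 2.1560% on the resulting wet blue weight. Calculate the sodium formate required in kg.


Total_raw = N * avg_wt = 133 * 12.8360 = 1707.1880 kg
Substrate = Total_raw * (1 - loss/100) = 1707.1880 * (1 - 30.9390/100) = 1179.0011 kg
Neutralizer = Substrate * pct / 100 = 1179.0011 * 2.1560 / 100 = 25.4193 kg


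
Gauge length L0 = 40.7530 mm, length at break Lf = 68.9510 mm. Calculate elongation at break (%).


Formula: Elongation = (Lf - L0) / L0 * 100
Substituting: Elongation = (68.9510 - 40.7530) / 40.7530 * 100
Result: 69.1925 %


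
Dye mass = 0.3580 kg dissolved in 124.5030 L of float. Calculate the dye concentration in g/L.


Formula: Conc = dye_mass(kg) / volume(L) * 1000
Substituting: Conc = 0.3580 / 124.5030 * 1000
Result: 2.8754 g/L
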